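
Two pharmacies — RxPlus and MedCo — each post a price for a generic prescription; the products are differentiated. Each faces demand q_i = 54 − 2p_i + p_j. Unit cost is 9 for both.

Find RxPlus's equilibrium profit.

RxPlus's profit: π = (p_{RxPlus} − 9)(54 − 2p_{RxPlus} + p_{MedCo}).
∂π/∂p_{RxPlus} = 72 − 4p_{RxPlus} + p_{MedCo} = 0 ⇒ p_{RxPlus} = 18 + 0.25p_{MedCo}.
Setting p_{RxPlus} = p_{MedCo} in the reaction function: p_{RxPlus} = 18 + 0.25p_{RxPlus}, so p_{RxPlus} = 18 / 0.75 = 24.
q_{RxPlus} = 54 − 2·24 + 24 = 30.
Profit = (24 − 9)·30 = 450.

450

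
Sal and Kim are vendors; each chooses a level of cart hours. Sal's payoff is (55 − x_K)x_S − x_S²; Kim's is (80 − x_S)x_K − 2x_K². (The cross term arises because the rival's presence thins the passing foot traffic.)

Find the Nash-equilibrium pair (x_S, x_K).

Expanding Sal's payoff: 55x_S − x_Kx_S − x_S².
∂π/∂x_S = 55 − x_K − 2x_S = 0, so x_S = 27.5 − 0.5x_K.
Likewise for Kim: x_K = 20 − 0.25x_S.
Substituting the second reaction function into the first: x_S = 27.5 − 0.5(20 − 0.25x_S), which gives 0.875x_S = 17.5 ⇒ x_S = 20.
Then x_K = 20 − 0.25·20 = 15.

20, 15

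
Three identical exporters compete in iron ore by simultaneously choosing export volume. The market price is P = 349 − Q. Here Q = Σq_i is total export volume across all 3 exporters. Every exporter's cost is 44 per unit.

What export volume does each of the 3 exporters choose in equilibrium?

76.25

A representative exporter's profit is π_i = q_i(349 − Q) − 44q_i, with Q = q_i + Σ_{j≠i} q_j.
First-order condition: 305 − 2q_i − Σ_{j≠i} q_j = 0.
With identical exporters, set every q_j = q: then 305 − 2q − 2q = 0, i.e. q = 305/4 = 76.25.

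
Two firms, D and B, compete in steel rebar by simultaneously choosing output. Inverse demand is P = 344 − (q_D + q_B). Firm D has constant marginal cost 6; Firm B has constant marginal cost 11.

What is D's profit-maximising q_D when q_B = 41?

148.5

Firm D's profit: π = q_D(344 − (q_D + q_B)) − 6q_D.
∂π/∂q_D = 338 − 2q_D − q_B = 0, so q_D = 169 − 0.5q_B.
At q_B = 41: q_D = 169 − 0.5·41 = 148.5.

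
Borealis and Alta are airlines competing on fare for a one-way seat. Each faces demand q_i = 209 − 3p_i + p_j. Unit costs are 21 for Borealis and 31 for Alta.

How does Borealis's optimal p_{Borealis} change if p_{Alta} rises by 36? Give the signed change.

6

Borealis's profit: π = (p_{Borealis} − 21)(209 − 3p_{Borealis} + p_{Alta}).
∂π/∂p_{Borealis} = 272 − 6p_{Borealis} + p_{Alta} = 0 ⇒ p_{Borealis} = 136/3 + (1/6)p_{Alta}.
The reaction-function slope is 1/6, so a 36-unit rise in p_{Alta} moves p_{Borealis} by 1/6 × 36 = 6. Borealis's best response rises — the actions are strategic complements.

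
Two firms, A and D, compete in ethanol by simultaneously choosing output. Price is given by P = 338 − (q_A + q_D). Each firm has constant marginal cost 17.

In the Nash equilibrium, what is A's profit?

Firm A's profit: π = q_A(338 − (q_A + q_D)) − 17q_A.
∂π/∂q_A = 321 − 2q_A − q_D = 0, so q_A = 160.5 − 0.5q_D.
Setting q_A = q_D in the reaction function: q_A = 160.5 − 0.5q_A, so q_A = 160.5 / 1.5 = 107.
Price P = 338 − 214 = 124.
A's profit: (124 − 17)·107 = 11449.

11449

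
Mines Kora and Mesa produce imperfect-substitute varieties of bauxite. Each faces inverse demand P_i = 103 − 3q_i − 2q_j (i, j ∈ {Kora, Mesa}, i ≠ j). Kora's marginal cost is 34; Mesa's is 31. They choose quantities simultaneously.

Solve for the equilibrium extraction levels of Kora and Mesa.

8.4375, 9.1875

Mine Kora's profit: π = q_{Kora}(103 − 3q_{Kora} − 2q_{Mesa}) − 34q_{Kora}.
∂π/∂q_{Kora} = 69 − 6q_{Kora} − 2q_{Mesa} = 0 ⇒ q_{Kora} = 11.5 − (1/3)q_{Mesa}.
Similarly q_{Mesa} = 12 − (1/3)q_{Kora}.
Substituting the second reaction function into the first: q_{Kora} = 11.5 − (1/3)(12 − (1/3)q_{Kora}), which gives (8/9)q_{Kora} = 7.5 ⇒ q_{Kora} = 8.4375.
Then q_{Mesa} = 12 − (1/3)·8.4375 = 9.1875.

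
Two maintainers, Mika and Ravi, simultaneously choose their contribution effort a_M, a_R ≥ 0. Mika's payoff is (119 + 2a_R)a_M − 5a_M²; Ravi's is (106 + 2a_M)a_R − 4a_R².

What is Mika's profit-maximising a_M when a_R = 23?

16.5

Expanding Mika's payoff: 119a_M + 2a_Ra_M − 5a_M².
∂π/∂a_M = 119 + 2a_R − 10a_M = 0, so a_M = 11.9 + 0.2a_R.
At a_R = 23: a_M = 11.9 + 0.2·23 = 16.5.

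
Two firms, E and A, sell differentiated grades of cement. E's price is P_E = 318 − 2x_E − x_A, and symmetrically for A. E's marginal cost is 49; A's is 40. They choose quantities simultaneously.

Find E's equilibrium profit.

5660.48

Firm E's profit: π = x_E(318 − 2x_E − x_A) − 49x_E.
∂π/∂x_E = 269 − 4x_E − x_A = 0 ⇒ x_E = 67.25 − 0.25x_A.
Similarly x_A = 69.5 − 0.25x_E.
Plugging x_A into E's best response: x_E = 67.25 − 0.25(69.5 − 0.25x_E) ⇒ 0.9375x_E = 49.875, so x_E = 53.2.
Then x_A = 69.5 − 0.25·53.2 = 56.2.
P_E = 318 − 2·53.2 − 56.2 = 155.4.
Profit = (155.4 − 49)·53.2 = 5660.48.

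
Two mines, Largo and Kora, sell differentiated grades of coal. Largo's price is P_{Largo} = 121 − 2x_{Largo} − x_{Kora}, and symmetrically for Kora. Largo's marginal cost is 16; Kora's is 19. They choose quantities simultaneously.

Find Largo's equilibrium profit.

898.88

Mine Largo's profit: π = x_{Largo}(121 − 2x_{Largo} − x_{Kora}) − 16x_{Largo}.
∂π/∂x_{Largo} = 105 − 4x_{Largo} − x_{Kora} = 0 ⇒ x_{Largo} = 26.25 − 0.25x_{Kora}.
Similarly x_{Kora} = 25.5 − 0.25x_{Largo}.
Substituting the second reaction function into the first: x_{Largo} = 26.25 − 0.25(25.5 − 0.25x_{Largo}), which gives 0.9375x_{Largo} = 19.875 ⇒ x_{Largo} = 21.2.
Then x_{Kora} = 25.5 − 0.25·21.2 = 20.2.
P_{Largo} = 121 − 2·21.2 − 20.2 = 58.4.
Profit = (58.4 − 16)·21.2 = 898.88.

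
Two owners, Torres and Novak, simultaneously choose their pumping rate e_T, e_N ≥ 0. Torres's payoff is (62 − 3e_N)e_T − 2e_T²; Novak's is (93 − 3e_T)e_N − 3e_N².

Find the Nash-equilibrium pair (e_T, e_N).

Expanding Torres's payoff: 62e_T − 3e_Ne_T − 2e_T².
∂π/∂e_T = 62 − 3e_N − 4e_T = 0, so e_T = 15.5 − 0.75e_N.
Likewise for Novak: e_N = 15.5 − 0.5e_T.
Plugging e_N into Torres's best response: e_T = 15.5 − 0.75(15.5 − 0.5e_T) ⇒ 0.625e_T = 3.875, so e_T = 6.2.
Then e_N = 15.5 − 0.5·6.2 = 12.4.

6.2, 12.4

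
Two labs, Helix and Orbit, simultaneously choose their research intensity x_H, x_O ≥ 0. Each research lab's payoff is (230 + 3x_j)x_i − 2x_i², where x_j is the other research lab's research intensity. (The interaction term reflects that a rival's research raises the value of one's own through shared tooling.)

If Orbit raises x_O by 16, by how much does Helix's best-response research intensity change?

12

Helix's payoff is (230 + 3x_O)x_H − 2x_H².
∂π/∂x_H = 230 + 3x_O − 4x_H = 0, so x_H = 57.5 + 0.75x_O.
The reaction-function slope is 0.75, so a 16-unit rise in x_O moves x_H by 0.75 × 16 = 12. Helix's best response rises — the actions are strategic complements.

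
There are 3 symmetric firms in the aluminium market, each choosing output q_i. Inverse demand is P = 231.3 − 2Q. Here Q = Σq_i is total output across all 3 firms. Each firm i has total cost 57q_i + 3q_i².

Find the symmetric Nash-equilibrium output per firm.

12.45

A representative firm's profit is π_i = q_i(231.3 − 2Q) − 57q_i − 3q_i², with Q = q_i + Σ_{j≠i} q_j.
First-order condition: 174.3 − 10q_i − 2Σ_{j≠i} q_j = 0.
Imposing symmetry (q_j = q for all j) turns Σ_{j≠i} q_j into 2q, so 174.3 = 14q and q = 12.45.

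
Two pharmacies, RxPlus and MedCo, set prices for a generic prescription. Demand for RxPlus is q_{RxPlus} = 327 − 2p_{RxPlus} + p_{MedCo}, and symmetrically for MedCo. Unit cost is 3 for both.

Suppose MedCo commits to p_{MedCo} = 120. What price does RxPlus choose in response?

113.25

RxPlus's profit: π = (p_{RxPlus} − 3)(327 − 2p_{RxPlus} + p_{MedCo}).
∂π/∂p_{RxPlus} = 333 − 4p_{RxPlus} + p_{MedCo} = 0 ⇒ p_{RxPlus} = 83.25 + 0.25p_{MedCo}.
At p_{MedCo} = 120: p_{RxPlus} = 83.25 + 0.25·120 = 113.25.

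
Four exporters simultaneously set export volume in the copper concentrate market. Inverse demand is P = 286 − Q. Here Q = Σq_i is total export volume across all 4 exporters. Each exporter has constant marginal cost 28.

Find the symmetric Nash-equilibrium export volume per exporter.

A representative exporter's profit is π_i = q_i(286 − Q) − 28q_i, with Q = q_i + Σ_{j≠i} q_j.
First-order condition: 258 − 2q_i − Σ_{j≠i} q_j = 0.
In a symmetric equilibrium every exporter chooses the same q, so Σ_{j≠i} q_j = 3q. The condition becomes 258 − 5q = 0, giving q = 258/5 = 51.6.

51.6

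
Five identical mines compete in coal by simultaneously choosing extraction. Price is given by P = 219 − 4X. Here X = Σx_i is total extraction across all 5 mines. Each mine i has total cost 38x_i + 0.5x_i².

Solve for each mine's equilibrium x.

7.24

A representative mine's profit is π_i = x_i(219 − 4X) − 38x_i − 0.5x_i², with X = x_i + Σ_{j≠i} x_j.
First-order condition: 181 − 9x_i − 4Σ_{j≠i} x_j = 0.
With identical mines, set every x_j = x: then 181 − 9x − 16x = 0, i.e. x = 181/25 = 7.24.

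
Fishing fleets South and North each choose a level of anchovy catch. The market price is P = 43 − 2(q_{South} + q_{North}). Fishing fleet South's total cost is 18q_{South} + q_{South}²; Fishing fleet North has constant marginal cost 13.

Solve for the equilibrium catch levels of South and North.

2, 6.5

Fishing fleet South's profit: π = q_{South}(43 − 2(q_{South} + q_{North})) − 18q_{South} − q_{South}².
∂π/∂q_{South} = 25 − 6q_{South} − 2q_{North} = 0, so q_{South} = 25/6 − (1/3)q_{North}.
For North: ∂π/∂q_{North} = 30 − 4q_{North} − 2q_{South} = 0 ⇒ q_{North} = 7.5 − 0.5q_{South}.
Solving the two reaction functions simultaneously: (1 − (−1/3)(−0.5))q_{South} = 25/6 − (1/3)·7.5, so (5/6)q_{South} = 5/3 and q_{South} = 2.
Then q_{North} = 7.5 − 0.5·2 = 6.5.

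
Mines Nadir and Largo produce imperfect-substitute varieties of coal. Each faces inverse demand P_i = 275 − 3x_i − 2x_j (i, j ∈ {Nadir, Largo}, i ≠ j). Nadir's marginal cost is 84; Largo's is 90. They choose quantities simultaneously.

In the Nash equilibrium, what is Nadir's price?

156.75

Mine Nadir's profit: π = x_{Nadir}(275 − 3x_{Nadir} − 2x_{Largo}) − 84x_{Nadir}.
∂π/∂x_{Nadir} = 191 − 6x_{Nadir} − 2x_{Largo} = 0 ⇒ x_{Nadir} = 191/6 − (1/3)x_{Largo}.
Similarly x_{Largo} = 185/6 − (1/3)x_{Nadir}.
Substituting the second reaction function into the first: x_{Nadir} = 191/6 − (1/3)(185/6 − (1/3)x_{Nadir}), which gives (8/9)x_{Nadir} = 194/9 ⇒ x_{Nadir} = 24.25.
Then x_{Largo} = 185/6 − (1/3)·24.25 = 22.75.
P_{Nadir} = 275 − 3·24.25 − 2·22.75 = 156.75.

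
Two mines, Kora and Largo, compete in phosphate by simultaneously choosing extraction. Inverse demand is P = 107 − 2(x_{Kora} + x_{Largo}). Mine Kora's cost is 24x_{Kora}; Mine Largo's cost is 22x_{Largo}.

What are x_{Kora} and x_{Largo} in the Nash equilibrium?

Mine Kora's profit: π = x_{Kora}(107 − 2(x_{Kora} + x_{Largo})) − 24x_{Kora}.
∂π/∂x_{Kora} = 83 − 4x_{Kora} − 2x_{Largo} = 0, so x_{Kora} = 20.75 − 0.5x_{Largo}.
By the same steps for Largo: x_{Largo} = 21.25 − 0.5x_{Kora}.
Substituting the second reaction function into the first: x_{Kora} = 20.75 − 0.5(21.25 − 0.5x_{Kora}), which gives 0.75x_{Kora} = 10.125 ⇒ x_{Kora} = 13.5.
Then x_{Largo} = 21.25 − 0.5·13.5 = 14.5.

13.5, 14.5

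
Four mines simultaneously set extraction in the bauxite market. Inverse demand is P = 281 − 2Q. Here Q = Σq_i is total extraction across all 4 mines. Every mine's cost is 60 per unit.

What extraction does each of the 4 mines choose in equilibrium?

A representative mine's profit is π_i = q_i(281 − 2Q) − 60q_i, with Q = q_i + Σ_{j≠i} q_j.
First-order condition: 221 − 4q_i − 2Σ_{j≠i} q_j = 0.
In a symmetric equilibrium every mine chooses the same q, so Σ_{j≠i} q_j = 3q. The condition becomes 221 − 10q = 0, giving q = 221/10 = 22.1.

22.1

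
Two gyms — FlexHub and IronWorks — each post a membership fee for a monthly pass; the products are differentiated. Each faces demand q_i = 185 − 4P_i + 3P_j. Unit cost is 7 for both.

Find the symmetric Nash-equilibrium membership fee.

42.6

FlexHub's profit: π = (P_{FlexHub} − 7)(185 − 4P_{FlexHub} + 3P_{IronWorks}).
∂π/∂P_{FlexHub} = 213 − 8P_{FlexHub} + 3P_{IronWorks} = 0 ⇒ P_{FlexHub} = 26.625 + 0.375P_{IronWorks}.
By symmetry P_{IronWorks} = P_{FlexHub}; substituting into the reaction function, 0.625P_{FlexHub} = 26.625 and P_{FlexHub} = 42.6.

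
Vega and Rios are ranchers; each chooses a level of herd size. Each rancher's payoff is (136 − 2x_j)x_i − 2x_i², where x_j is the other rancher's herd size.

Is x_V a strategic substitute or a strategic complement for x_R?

Vega's payoff is (136 − 2x_R)x_V − 2x_V².
∂π/∂x_V = 136 − 2x_R − 4x_V = 0, so x_V = 34 − 0.5x_R.
The best-response slope dx_V/dx_R = −0.5 < 0: the reaction function is downward-sloping, so the choices are strategic substitutes.

strategic substitutes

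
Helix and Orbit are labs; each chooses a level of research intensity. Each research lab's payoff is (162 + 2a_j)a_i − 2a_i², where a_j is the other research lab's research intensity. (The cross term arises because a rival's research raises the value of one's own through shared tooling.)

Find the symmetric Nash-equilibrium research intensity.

81

Helix's payoff is (162 + 2a_O)a_H − 2a_H².
∂π/∂a_H = 162 + 2a_O − 4a_H = 0, so a_H = 40.5 + 0.5a_O.
Setting a_H = a_O in the reaction function: a_H = 40.5 + 0.5a_H, so a_H = 40.5 / 0.5 = 81.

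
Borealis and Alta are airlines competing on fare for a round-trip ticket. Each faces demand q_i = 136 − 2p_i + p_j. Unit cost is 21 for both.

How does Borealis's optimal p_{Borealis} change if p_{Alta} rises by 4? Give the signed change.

1

Borealis's profit: π = (p_{Borealis} − 21)(136 − 2p_{Borealis} + p_{Alta}).
∂π/∂p_{Borealis} = 178 − 4p_{Borealis} + p_{Alta} = 0 ⇒ p_{Borealis} = 44.5 + 0.25p_{Alta}.
The reaction-function slope is 0.25, so a 4-unit rise in p_{Alta} moves p_{Borealis} by 0.25 × 4 = 1. Borealis's best response rises — the actions are strategic complements.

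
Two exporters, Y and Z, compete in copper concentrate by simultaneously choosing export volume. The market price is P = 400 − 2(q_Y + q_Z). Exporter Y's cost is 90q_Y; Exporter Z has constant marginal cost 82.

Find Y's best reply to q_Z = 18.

Exporter Y's profit: π = q_Y(400 − 2(q_Y + q_Z)) − 90q_Y.
∂π/∂q_Y = 310 − 4q_Y − 2q_Z = 0, so q_Y = 77.5 − 0.5q_Z.
At q_Z = 18: q_Y = 77.5 − 0.5·18 = 68.5.

68.5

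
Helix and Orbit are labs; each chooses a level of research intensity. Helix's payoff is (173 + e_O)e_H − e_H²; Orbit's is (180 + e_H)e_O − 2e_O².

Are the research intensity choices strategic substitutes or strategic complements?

Expanding Helix's payoff: 173e_H + e_Oe_H − e_H².
∂π/∂e_H = 173 + e_O − 2e_H = 0, so e_H = 86.5 + 0.5e_O.
The best-response slope de_H/de_O = 0.5 > 0: the reaction function is upward-sloping, so the choices are strategic complements.

strategic complements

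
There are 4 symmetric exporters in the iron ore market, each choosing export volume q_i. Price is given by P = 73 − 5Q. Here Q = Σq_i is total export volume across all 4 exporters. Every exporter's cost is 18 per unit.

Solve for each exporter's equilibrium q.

2.2

A representative exporter's profit is π_i = q_i(73 − 5Q) − 18q_i, with Q = q_i + Σ_{j≠i} q_j.
First-order condition: 55 − 10q_i − 5Σ_{j≠i} q_j = 0.
With identical exporters, set every q_j = q: then 55 − 10q − 15q = 0, i.e. q = 55/25 = 2.2.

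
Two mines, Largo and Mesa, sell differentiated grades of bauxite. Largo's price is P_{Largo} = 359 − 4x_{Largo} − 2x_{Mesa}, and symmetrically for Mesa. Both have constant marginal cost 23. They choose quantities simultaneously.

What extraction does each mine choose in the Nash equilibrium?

Mine Largo's profit: π = x_{Largo}(359 − 4x_{Largo} − 2x_{Mesa}) − 23x_{Largo}.
∂π/∂x_{Largo} = 336 − 8x_{Largo} − 2x_{Mesa} = 0 ⇒ x_{Largo} = 42 − 0.25x_{Mesa}.
The game is symmetric, so in equilibrium x_{Mesa} = x_{Largo}: the reaction function gives 1.25x_{Largo} = 42, hence x_{Largo} = 33.6.

33.6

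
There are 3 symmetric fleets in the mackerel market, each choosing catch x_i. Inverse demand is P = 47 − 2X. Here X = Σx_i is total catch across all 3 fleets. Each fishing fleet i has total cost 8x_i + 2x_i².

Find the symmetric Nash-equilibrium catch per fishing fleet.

3.25

A representative fishing fleet's profit is π_i = x_i(47 − 2X) − 8x_i − 2x_i², with X = x_i + Σ_{j≠i} x_j.
First-order condition: 39 − 8x_i − 2Σ_{j≠i} x_j = 0.
Imposing symmetry (x_j = x for all j) turns Σ_{j≠i} x_j into 2x, so 39 = 12x and x = 3.25.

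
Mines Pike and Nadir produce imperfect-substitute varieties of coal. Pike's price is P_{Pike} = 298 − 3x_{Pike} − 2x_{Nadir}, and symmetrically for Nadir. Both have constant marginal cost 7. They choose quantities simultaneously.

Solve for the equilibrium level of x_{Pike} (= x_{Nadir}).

36.375

Mine Pike's profit: π = x_{Pike}(298 − 3x_{Pike} − 2x_{Nadir}) − 7x_{Pike}.
∂π/∂x_{Pike} = 291 − 6x_{Pike} − 2x_{Nadir} = 0 ⇒ x_{Pike} = 48.5 − (1/3)x_{Nadir}.
The game is symmetric, so in equilibrium x_{Nadir} = x_{Pike}: the reaction function gives (4/3)x_{Pike} = 48.5, hence x_{Pike} = 36.375.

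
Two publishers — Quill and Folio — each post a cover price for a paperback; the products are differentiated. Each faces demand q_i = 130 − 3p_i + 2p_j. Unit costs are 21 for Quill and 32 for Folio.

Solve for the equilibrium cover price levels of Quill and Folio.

50.3125, 54.4375

Quill's profit: π = (p_{Quill} − 21)(130 − 3p_{Quill} + 2p_{Folio}).
∂π/∂p_{Quill} = 193 − 6p_{Quill} + 2p_{Folio} = 0 ⇒ p_{Quill} = 193/6 + (1/3)p_{Folio}.
Similarly p_{Folio} = 113/3 + (1/3)p_{Quill}.
Substituting the second reaction function into the first: p_{Quill} = 193/6 + (1/3)(113/3 + (1/3)p_{Quill}), which gives (8/9)p_{Quill} = 805/18 ⇒ p_{Quill} = 50.3125.
Then p_{Folio} = 113/3 + (1/3)·50.3125 = 54.4375.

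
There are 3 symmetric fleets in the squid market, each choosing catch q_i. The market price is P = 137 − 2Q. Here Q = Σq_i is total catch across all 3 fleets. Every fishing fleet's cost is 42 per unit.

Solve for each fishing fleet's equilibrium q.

A representative fishing fleet's profit is π_i = q_i(137 − 2Q) − 42q_i, with Q = q_i + Σ_{j≠i} q_j.
First-order condition: 95 − 4q_i − 2Σ_{j≠i} q_j = 0.
In a symmetric equilibrium every fishing fleet chooses the same q, so Σ_{j≠i} q_j = 2q. The condition becomes 95 − 8q = 0, giving q = 95/8 = 11.875.

11.875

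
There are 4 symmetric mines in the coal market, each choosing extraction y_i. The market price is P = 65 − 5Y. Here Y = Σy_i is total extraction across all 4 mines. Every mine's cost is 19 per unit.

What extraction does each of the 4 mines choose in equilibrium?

1.84

A representative mine's profit is π_i = y_i(65 − 5Y) − 19y_i, with Y = y_i + Σ_{j≠i} y_j.
First-order condition: 46 − 10y_i − 5Σ_{j≠i} y_j = 0.
In a symmetric equilibrium every mine chooses the same y, so Σ_{j≠i} y_j = 3y. The condition becomes 46 − 25y = 0, giving y = 46/25 = 1.84.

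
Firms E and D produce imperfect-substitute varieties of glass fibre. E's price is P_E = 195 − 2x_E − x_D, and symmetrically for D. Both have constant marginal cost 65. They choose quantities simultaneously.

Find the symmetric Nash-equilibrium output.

26

Firm E's profit: π = x_E(195 − 2x_E − x_D) − 65x_E.
∂π/∂x_E = 130 − 4x_E − x_D = 0 ⇒ x_E = 32.5 − 0.25x_D.
Setting x_E = x_D in the reaction function: x_E = 32.5 − 0.25x_E, so x_E = 32.5 / 1.25 = 26.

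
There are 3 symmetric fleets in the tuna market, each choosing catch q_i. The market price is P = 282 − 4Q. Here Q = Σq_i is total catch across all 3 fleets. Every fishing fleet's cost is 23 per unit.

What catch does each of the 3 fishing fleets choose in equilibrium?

16.1875

A representative fishing fleet's profit is π_i = q_i(282 − 4Q) − 23q_i, with Q = q_i + Σ_{j≠i} q_j.
First-order condition: 259 − 8q_i − 4Σ_{j≠i} q_j = 0.
With identical fishing fleets, set every q_j = q: then 259 − 8q − 8q = 0, i.e. q = 259/16 = 16.1875.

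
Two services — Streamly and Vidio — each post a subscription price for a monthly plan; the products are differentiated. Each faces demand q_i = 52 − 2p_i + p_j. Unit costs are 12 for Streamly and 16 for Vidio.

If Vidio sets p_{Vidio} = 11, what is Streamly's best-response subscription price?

Streamly's profit: π = (p_{Streamly} − 12)(52 − 2p_{Streamly} + p_{Vidio}).
∂π/∂p_{Streamly} = 76 − 4p_{Streamly} + p_{Vidio} = 0 ⇒ p_{Streamly} = 19 + 0.25p_{Vidio}.
At p_{Vidio} = 11: p_{Streamly} = 19 + 0.25·11 = 21.75.

21.75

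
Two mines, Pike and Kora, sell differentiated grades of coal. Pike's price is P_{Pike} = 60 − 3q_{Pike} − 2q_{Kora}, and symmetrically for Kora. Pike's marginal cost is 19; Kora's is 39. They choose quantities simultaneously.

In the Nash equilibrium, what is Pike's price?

38.125

Mine Pike's profit: π = q_{Pike}(60 − 3q_{Pike} − 2q_{Kora}) − 19q_{Pike}.
∂π/∂q_{Pike} = 41 − 6q_{Pike} − 2q_{Kora} = 0 ⇒ q_{Pike} = 41/6 − (1/3)q_{Kora}.
Similarly q_{Kora} = 3.5 − (1/3)q_{Pike}.
Plugging q_{Kora} into Pike's best response: q_{Pike} = 41/6 − (1/3)(3.5 − (1/3)q_{Pike}) ⇒ (8/9)q_{Pike} = 17/3, so q_{Pike} = 6.375.
Then q_{Kora} = 3.5 − (1/3)·6.375 = 1.375.
P_{Pike} = 60 − 3·6.375 − 2·1.375 = 38.125.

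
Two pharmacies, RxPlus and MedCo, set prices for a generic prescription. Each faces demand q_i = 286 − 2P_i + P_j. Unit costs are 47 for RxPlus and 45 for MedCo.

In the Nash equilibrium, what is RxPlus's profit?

RxPlus's profit: π = (P_{RxPlus} − 47)(286 − 2P_{RxPlus} + P_{MedCo}).
∂π/∂P_{RxPlus} = 380 − 4P_{RxPlus} + P_{MedCo} = 0 ⇒ P_{RxPlus} = 95 + 0.25P_{MedCo}.
Similarly P_{MedCo} = 94 + 0.25P_{RxPlus}.
Solving the two reaction functions simultaneously: (1 − (0.25)(0.25))P_{RxPlus} = 95 + 0.25·94, so 0.9375P_{RxPlus} = 118.5 and P_{RxPlus} = 126.4.
Then P_{MedCo} = 94 + 0.25·126.4 = 125.6.
q_{RxPlus} = 286 − 2·126.4 + 125.6 = 158.8.
Profit = (126.4 − 47)·158.8 = 12608.72.

12608.72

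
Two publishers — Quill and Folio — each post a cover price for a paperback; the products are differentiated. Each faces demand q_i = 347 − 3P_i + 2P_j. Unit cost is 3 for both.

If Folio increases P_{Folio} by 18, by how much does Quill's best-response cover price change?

6

Quill's profit: π = (P_{Quill} − 3)(347 − 3P_{Quill} + 2P_{Folio}).
∂π/∂P_{Quill} = 356 − 6P_{Quill} + 2P_{Folio} = 0 ⇒ P_{Quill} = 178/3 + (1/3)P_{Folio}.
The reaction-function slope is 1/3, so an 18-unit rise in P_{Folio} moves P_{Quill} by 1/3 × 18 = 6. Quill's best response rises — the actions are strategic complements.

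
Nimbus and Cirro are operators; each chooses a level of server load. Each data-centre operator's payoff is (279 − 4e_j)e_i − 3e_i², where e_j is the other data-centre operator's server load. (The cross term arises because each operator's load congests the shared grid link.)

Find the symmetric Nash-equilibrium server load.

27.9

Nimbus's payoff is (279 − 4e_C)e_N − 3e_N².
∂π/∂e_N = 279 − 4e_C − 6e_N = 0, so e_N = 46.5 − (2/3)e_C.
Setting e_N = e_C in the reaction function: e_N = 46.5 − (2/3)e_N, so e_N = 46.5 / (5/3) = 27.9.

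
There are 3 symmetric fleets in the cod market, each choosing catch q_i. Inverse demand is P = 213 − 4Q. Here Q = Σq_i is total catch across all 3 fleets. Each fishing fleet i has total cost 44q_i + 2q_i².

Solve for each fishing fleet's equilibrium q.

8.45

A representative fishing fleet's profit is π_i = q_i(213 − 4Q) − 44q_i − 2q_i², with Q = q_i + Σ_{j≠i} q_j.
First-order condition: 169 − 12q_i − 4Σ_{j≠i} q_j = 0.
With identical fishing fleets, set every q_j = q: then 169 − 12q − 8q = 0, i.e. q = 169/20 = 8.45.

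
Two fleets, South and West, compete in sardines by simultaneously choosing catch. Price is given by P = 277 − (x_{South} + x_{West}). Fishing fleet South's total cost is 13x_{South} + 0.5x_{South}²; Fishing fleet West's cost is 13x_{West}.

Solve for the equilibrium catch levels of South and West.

Fishing fleet South's profit: π = x_{South}(277 − (x_{South} + x_{West})) − 13x_{South} − 0.5x_{South}².
∂π/∂x_{South} = 264 − 3x_{South} − x_{West} = 0, so x_{South} = 88 − (1/3)x_{West}.
For West: ∂π/∂x_{West} = 264 − 2x_{West} − x_{South} = 0 ⇒ x_{West} = 132 − 0.5x_{South}.
Solving the two reaction functions simultaneously: (1 − (−1/3)(−0.5))x_{South} = 88 − (1/3)·132, so (5/6)x_{South} = 44 and x_{South} = 52.8.
Then x_{West} = 132 − 0.5·52.8 = 105.6.

52.8, 105.6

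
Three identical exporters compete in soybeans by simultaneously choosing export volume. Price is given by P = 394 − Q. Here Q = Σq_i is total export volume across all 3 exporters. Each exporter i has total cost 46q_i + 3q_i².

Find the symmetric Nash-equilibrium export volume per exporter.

34.8

A representative exporter's profit is π_i = q_i(394 − Q) − 46q_i − 3q_i², with Q = q_i + Σ_{j≠i} q_j.
First-order condition: 348 − 8q_i − Σ_{j≠i} q_j = 0.
In a symmetric equilibrium every exporter chooses the same q, so Σ_{j≠i} q_j = 2q. The condition becomes 348 − 10q = 0, giving q = 348/10 = 34.8.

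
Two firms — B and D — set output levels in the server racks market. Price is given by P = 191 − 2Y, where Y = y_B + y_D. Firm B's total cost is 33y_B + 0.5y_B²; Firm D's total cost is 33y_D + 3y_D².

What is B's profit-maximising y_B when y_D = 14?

26

Firm B's profit: π = y_B(191 − 2(y_B + y_D)) − 33y_B − 0.5y_B².
∂π/∂y_B = 158 − 5y_B − 2y_D = 0, so y_B = 31.6 − 0.4y_D.
At y_D = 14: y_B = 31.6 − 0.4·14 = 26.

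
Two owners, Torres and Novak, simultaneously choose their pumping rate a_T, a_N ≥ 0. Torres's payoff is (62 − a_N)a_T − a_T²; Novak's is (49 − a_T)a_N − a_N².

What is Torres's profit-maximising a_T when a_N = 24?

Expanding Torres's payoff: 62a_T − a_Na_T − a_T².
∂π/∂a_T = 62 − a_N − 2a_T = 0, so a_T = 31 − 0.5a_N.
At a_N = 24: a_T = 31 − 0.5·24 = 19.

19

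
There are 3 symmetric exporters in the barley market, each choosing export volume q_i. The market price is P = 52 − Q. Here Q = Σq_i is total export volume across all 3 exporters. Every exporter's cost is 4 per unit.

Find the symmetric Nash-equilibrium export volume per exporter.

A representative exporter's profit is π_i = q_i(52 − Q) − 4q_i, with Q = q_i + Σ_{j≠i} q_j.
First-order condition: 48 − 2q_i − Σ_{j≠i} q_j = 0.
With identical exporters, set every q_j = q: then 48 − 2q − 2q = 0, i.e. q = 48/4 = 12.

12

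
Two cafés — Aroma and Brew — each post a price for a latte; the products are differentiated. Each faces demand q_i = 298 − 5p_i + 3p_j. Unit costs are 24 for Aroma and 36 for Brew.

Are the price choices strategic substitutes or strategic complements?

strategic complements

Aroma's profit: π = (p_{Aroma} − 24)(298 − 5p_{Aroma} + 3p_{Brew}).
∂π/∂p_{Aroma} = 418 − 10p_{Aroma} + 3p_{Brew} = 0 ⇒ p_{Aroma} = 41.8 + 0.3p_{Brew}.
The best-response slope dp_{Aroma}/dp_{Brew} = 0.3 > 0: the reaction function is upward-sloping, so the choices are strategic complements.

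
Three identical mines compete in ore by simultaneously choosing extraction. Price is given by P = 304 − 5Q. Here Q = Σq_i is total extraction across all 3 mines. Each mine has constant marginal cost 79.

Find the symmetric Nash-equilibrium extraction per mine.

11.25

A representative mine's profit is π_i = q_i(304 − 5Q) − 79q_i, with Q = q_i + Σ_{j≠i} q_j.
First-order condition: 225 − 10q_i − 5Σ_{j≠i} q_j = 0.
Imposing symmetry (q_j = q for all j) turns Σ_{j≠i} q_j into 2q, so 225 = 20q and q = 11.25.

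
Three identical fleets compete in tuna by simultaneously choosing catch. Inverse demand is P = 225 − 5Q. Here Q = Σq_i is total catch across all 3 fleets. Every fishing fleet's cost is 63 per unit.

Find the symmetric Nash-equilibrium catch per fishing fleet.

8.1

A representative fishing fleet's profit is π_i = q_i(225 − 5Q) − 63q_i, with Q = q_i + Σ_{j≠i} q_j.
First-order condition: 162 − 10q_i − 5Σ_{j≠i} q_j = 0.
With identical fishing fleets, set every q_j = q: then 162 − 10q − 10q = 0, i.e. q = 162/20 = 8.1.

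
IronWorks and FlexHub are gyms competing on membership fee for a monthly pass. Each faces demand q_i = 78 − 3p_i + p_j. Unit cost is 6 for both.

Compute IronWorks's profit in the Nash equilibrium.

522.72

IronWorks's profit: π = (p_{IronWorks} − 6)(78 − 3p_{IronWorks} + p_{FlexHub}).
∂π/∂p_{IronWorks} = 96 − 6p_{IronWorks} + p_{FlexHub} = 0 ⇒ p_{IronWorks} = 16 + (1/6)p_{FlexHub}.
Setting p_{IronWorks} = p_{FlexHub} in the reaction function: p_{IronWorks} = 16 + (1/6)p_{IronWorks}, so p_{IronWorks} = 16 / (5/6) = 19.2.
q_{IronWorks} = 78 − 3·19.2 + 19.2 = 39.6.
Profit = (19.2 − 6)·39.6 = 522.72.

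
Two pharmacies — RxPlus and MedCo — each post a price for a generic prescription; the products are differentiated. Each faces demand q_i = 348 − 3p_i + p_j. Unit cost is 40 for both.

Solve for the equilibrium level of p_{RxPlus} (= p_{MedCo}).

RxPlus's profit: π = (p_{RxPlus} − 40)(348 − 3p_{RxPlus} + p_{MedCo}).
∂π/∂p_{RxPlus} = 468 − 6p_{RxPlus} + p_{MedCo} = 0 ⇒ p_{RxPlus} = 78 + (1/6)p_{MedCo}.
Setting p_{RxPlus} = p_{MedCo} in the reaction function: p_{RxPlus} = 78 + (1/6)p_{RxPlus}, so p_{RxPlus} = 78 / (5/6) = 93.6.

93.6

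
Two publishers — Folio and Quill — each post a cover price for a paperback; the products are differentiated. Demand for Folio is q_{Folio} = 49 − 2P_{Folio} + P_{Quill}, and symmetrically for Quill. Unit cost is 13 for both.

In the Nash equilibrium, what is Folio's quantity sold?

24

Folio's profit: π = (P_{Folio} − 13)(49 − 2P_{Folio} + P_{Quill}).
∂π/∂P_{Folio} = 75 − 4P_{Folio} + P_{Quill} = 0 ⇒ P_{Folio} = 18.75 + 0.25P_{Quill}.
By symmetry P_{Quill} = P_{Folio}; substituting into the reaction function, 0.75P_{Folio} = 18.75 and P_{Folio} = 25.
q_{Folio} = 49 − 2·25 + 25 = 24.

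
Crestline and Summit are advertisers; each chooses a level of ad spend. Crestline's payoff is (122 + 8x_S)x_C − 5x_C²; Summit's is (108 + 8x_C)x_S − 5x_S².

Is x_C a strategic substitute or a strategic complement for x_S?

strategic complements

Expanding Crestline's payoff: 122x_C + 8x_Sx_C − 5x_C².
∂π/∂x_C = 122 + 8x_S − 10x_C = 0, so x_C = 12.2 + 0.8x_S.
The best-response slope dx_C/dx_S = 0.8 > 0: the reaction function is upward-sloping, so the choices are strategic complements.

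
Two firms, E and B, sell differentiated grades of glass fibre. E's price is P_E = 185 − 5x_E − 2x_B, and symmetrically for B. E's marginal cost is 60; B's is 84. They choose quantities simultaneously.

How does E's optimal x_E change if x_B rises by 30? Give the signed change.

Firm E's profit: π = x_E(185 − 5x_E − 2x_B) − 60x_E.
∂π/∂x_E = 125 − 10x_E − 2x_B = 0 ⇒ x_E = 12.5 − 0.2x_B.
The reaction-function slope is −0.2, so a 30-unit rise in x_B moves x_E by −0.2 × 30 = −6. E's best response falls — the actions are strategic substitutes.

-6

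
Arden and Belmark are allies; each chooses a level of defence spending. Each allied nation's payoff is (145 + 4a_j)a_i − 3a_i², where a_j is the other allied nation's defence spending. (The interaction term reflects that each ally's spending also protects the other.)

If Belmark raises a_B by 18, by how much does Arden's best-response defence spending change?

12

Arden's payoff is (145 + 4a_B)a_A − 3a_A².
∂π/∂a_A = 145 + 4a_B − 6a_A = 0, so a_A = 145/6 + (2/3)a_B.
The reaction-function slope is 2/3, so an 18-unit rise in a_B moves a_A by 2/3 × 18 = 12. Arden's best response rises — the actions are strategic complements.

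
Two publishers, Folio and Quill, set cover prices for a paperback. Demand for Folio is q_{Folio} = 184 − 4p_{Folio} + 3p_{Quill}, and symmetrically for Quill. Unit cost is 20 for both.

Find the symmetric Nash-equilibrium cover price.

52.8

Folio's profit: π = (p_{Folio} − 20)(184 − 4p_{Folio} + 3p_{Quill}).
∂π/∂p_{Folio} = 264 − 8p_{Folio} + 3p_{Quill} = 0 ⇒ p_{Folio} = 33 + 0.375p_{Quill}.
By symmetry p_{Quill} = p_{Folio}; substituting into the reaction function, 0.625p_{Folio} = 33 and p_{Folio} = 52.8.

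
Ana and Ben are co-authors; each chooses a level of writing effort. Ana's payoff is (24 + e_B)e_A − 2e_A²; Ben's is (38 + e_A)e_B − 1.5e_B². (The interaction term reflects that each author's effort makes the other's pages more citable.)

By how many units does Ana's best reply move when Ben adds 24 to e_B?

6

Expanding Ana's payoff: 24e_A + e_Be_A − 2e_A².
∂π/∂e_A = 24 + e_B − 4e_A = 0, so e_A = 6 + 0.25e_B.
The reaction-function slope is 0.25, so a 24-unit rise in e_B moves e_A by 0.25 × 24 = 6. Ana's best response rises — the actions are strategic complements.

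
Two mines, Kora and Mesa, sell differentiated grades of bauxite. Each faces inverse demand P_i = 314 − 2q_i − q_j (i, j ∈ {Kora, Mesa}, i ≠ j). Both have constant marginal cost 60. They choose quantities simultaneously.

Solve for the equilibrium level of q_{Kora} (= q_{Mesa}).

50.8

Mine Kora's profit: π = q_{Kora}(314 − 2q_{Kora} − q_{Mesa}) − 60q_{Kora}.
∂π/∂q_{Kora} = 254 − 4q_{Kora} − q_{Mesa} = 0 ⇒ q_{Kora} = 63.5 − 0.25q_{Mesa}.
By symmetry q_{Mesa} = q_{Kora}; substituting into the reaction function, 1.25q_{Kora} = 63.5 and q_{Kora} = 50.8.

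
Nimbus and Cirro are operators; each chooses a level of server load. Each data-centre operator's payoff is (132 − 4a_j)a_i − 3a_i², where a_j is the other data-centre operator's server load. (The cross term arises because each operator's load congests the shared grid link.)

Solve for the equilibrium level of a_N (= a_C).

13.2

Nimbus's payoff is (132 − 4a_C)a_N − 3a_N².
∂π/∂a_N = 132 − 4a_C − 6a_N = 0, so a_N = 22 − (2/3)a_C.
By symmetry a_C = a_N; substituting into the reaction function, (5/3)a_N = 22 and a_N = 13.2.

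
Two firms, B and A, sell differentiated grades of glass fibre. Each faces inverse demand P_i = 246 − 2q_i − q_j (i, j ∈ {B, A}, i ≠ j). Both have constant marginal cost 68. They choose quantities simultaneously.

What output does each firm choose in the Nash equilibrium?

35.6

Firm B's profit: π = q_B(246 − 2q_B − q_A) − 68q_B.
∂π/∂q_B = 178 − 4q_B − q_A = 0 ⇒ q_B = 44.5 − 0.25q_A.
Setting q_B = q_A in the reaction function: q_B = 44.5 − 0.25q_B, so q_B = 44.5 / 1.25 = 35.6.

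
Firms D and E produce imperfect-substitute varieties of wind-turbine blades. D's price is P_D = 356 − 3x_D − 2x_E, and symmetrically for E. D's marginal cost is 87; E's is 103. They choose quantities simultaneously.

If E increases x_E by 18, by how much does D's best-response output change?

-6

Firm D's profit: π = x_D(356 − 3x_D − 2x_E) − 87x_D.
∂π/∂x_D = 269 − 6x_D − 2x_E = 0 ⇒ x_D = 269/6 − (1/3)x_E.
The reaction-function slope is −1/3, so an 18-unit rise in x_E moves x_D by −1/3 × 18 = −6. D's best response falls — the actions are strategic substitutes.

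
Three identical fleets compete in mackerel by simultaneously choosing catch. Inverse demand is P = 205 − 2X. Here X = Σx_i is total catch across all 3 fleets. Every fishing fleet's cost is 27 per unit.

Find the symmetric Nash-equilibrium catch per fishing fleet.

A representative fishing fleet's profit is π_i = x_i(205 − 2X) − 27x_i, with X = x_i + Σ_{j≠i} x_j.
First-order condition: 178 − 4x_i − 2Σ_{j≠i} x_j = 0.
Imposing symmetry (x_j = x for all j) turns Σ_{j≠i} x_j into 2x, so 178 = 8x and x = 22.25.

22.25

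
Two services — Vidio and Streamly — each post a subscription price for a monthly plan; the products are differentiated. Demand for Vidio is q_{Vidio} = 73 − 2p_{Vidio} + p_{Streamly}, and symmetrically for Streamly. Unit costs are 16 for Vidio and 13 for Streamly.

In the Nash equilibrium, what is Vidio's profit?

Vidio's profit: π = (p_{Vidio} − 16)(73 − 2p_{Vidio} + p_{Streamly}).
∂π/∂p_{Vidio} = 105 − 4p_{Vidio} + p_{Streamly} = 0 ⇒ p_{Vidio} = 26.25 + 0.25p_{Streamly}.
Similarly p_{Streamly} = 24.75 + 0.25p_{Vidio}.
Substituting the second reaction function into the first: p_{Vidio} = 26.25 + 0.25(24.75 + 0.25p_{Vidio}), which gives 0.9375p_{Vidio} = 32.4375 ⇒ p_{Vidio} = 34.6.
Then p_{Streamly} = 24.75 + 0.25·34.6 = 33.4.
q_{Vidio} = 73 − 2·34.6 + 33.4 = 37.2.
Profit = (34.6 − 16)·37.2 = 691.92.

691.92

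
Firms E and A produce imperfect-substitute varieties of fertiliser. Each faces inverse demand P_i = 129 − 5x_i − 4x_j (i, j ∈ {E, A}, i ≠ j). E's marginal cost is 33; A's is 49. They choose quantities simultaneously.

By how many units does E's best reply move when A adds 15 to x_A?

-6

Firm E's profit: π = x_E(129 − 5x_E − 4x_A) − 33x_E.
∂π/∂x_E = 96 − 10x_E − 4x_A = 0 ⇒ x_E = 9.6 − 0.4x_A.
The reaction-function slope is −0.4, so a 15-unit rise in x_A moves x_E by −0.4 × 15 = −6. E's best response falls — the actions are strategic substitutes.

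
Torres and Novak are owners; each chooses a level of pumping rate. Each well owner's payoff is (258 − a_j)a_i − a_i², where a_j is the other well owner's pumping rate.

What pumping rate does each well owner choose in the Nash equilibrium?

86

Torres's payoff is (258 − a_N)a_T − a_T².
∂π/∂a_T = 258 − a_N − 2a_T = 0, so a_T = 129 − 0.5a_N.
The game is symmetric, so in equilibrium a_N = a_T: the reaction function gives 1.5a_T = 129, hence a_T = 86.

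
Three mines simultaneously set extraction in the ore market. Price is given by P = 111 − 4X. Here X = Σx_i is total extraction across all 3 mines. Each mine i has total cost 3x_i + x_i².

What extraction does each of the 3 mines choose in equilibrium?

A representative mine's profit is π_i = x_i(111 − 4X) − 3x_i − x_i², with X = x_i + Σ_{j≠i} x_j.
First-order condition: 108 − 10x_i − 4Σ_{j≠i} x_j = 0.
In a symmetric equilibrium every mine chooses the same x, so Σ_{j≠i} x_j = 2x. The condition becomes 108 − 18x = 0, giving x = 108/18 = 6.

6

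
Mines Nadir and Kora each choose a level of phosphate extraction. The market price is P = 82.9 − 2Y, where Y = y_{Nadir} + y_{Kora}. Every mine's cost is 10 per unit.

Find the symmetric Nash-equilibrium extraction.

12.15

Mine Nadir's profit: π = y_{Nadir}(82.9 − 2(y_{Nadir} + y_{Kora})) − 10y_{Nadir}.
∂π/∂y_{Nadir} = 72.9 − 4y_{Nadir} − 2y_{Kora} = 0, so y_{Nadir} = 18.225 − 0.5y_{Kora}.
By symmetry y_{Kora} = y_{Nadir}; substituting into the reaction function, 1.5y_{Nadir} = 18.225 and y_{Nadir} = 12.15.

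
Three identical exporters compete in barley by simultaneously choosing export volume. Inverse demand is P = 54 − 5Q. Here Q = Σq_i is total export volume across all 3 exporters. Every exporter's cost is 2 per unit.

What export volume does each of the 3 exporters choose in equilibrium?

A representative exporter's profit is π_i = q_i(54 − 5Q) − 2q_i, with Q = q_i + Σ_{j≠i} q_j.
First-order condition: 52 − 10q_i − 5Σ_{j≠i} q_j = 0.
With identical exporters, set every q_j = q: then 52 − 10q − 10q = 0, i.e. q = 52/20 = 2.6.

2.6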